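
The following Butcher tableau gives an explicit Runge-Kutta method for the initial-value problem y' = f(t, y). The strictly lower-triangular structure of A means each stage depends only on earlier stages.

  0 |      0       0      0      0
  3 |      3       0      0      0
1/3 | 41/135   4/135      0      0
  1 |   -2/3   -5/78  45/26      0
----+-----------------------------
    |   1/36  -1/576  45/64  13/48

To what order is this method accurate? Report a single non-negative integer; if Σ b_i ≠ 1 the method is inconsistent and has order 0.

4

b = (1/36, -1/576, 45/64, 13/48)
c = (0, 3, 1/3, 1)
Ac = (0, 0, 4/45, 5/13)
Σ b_i: 1/36·1 + (-1/576)·1 + 45/64·1 + 13/48·1 = 1 ✓
b·c: (-1/576)·3 + 45/64·1/3 + 13/48·1 = 1/2 ✓
b·c²: (-1/576)·9 + 45/64·1/9 + 13/48·1 = 1/3 ✓
b·Ac: 45/64·4/45 + 13/48·5/13 = 1/6 ✓
b·c³: (-1/576)·27 + 45/64·1/27 + 13/48·1 = 1/4 ✓
b·(c∘Ac): 45/64·4/135 + 13/48·5/13 = 1/8 ✓
b·Ac²: 45/64·4/15 + 13/48·(-5/13) = 1/12 ✓
b·A²c: 13/48·2/13 = 1/24 ✓; 4 stages ⇒ order 4.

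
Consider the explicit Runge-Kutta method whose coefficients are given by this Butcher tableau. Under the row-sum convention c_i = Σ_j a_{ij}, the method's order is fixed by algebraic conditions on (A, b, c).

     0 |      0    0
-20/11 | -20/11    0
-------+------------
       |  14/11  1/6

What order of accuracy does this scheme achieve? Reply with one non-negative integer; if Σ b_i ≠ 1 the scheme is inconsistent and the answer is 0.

0

b = (14/11, 1/6)
c = (0, -20/11)
Σ b_i: 14/11·1 + 1/6·1 = 95/66 ≠ 1 ⇒ order 0.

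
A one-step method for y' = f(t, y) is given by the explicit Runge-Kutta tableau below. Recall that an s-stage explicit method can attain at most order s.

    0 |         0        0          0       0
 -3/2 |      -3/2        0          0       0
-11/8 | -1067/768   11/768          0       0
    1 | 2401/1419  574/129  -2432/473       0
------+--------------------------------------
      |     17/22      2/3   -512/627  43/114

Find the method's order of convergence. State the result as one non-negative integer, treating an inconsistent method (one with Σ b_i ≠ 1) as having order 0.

4

b = (17/22, 2/3, -512/627, 43/114)
c = (0, -3/2, -11/8, 1)
Ac = (0, 0, -11/512, 17/43)
Σ b_i: 17/22·1 + 2/3·1 + (-512/627)·1 + 43/114·1 = 1 ✓
b·c: 2/3·(-3/2) + (-512/627)·(-11/8) + 43/114·1 = 1/2 ✓
b·c²: 2/3·9/4 + (-512/627)·121/64 + 43/114·1 = 1/3 ✓
b·Ac: (-512/627)·(-11/512) + 43/114·17/43 = 1/6 ✓
b·c³: 2/3·(-27/8) + (-512/627)·(-1331/512) + 43/114·1 = 1/4 ✓
b·(c∘Ac): (-512/627)·121/4096 + 43/114·17/43 = 1/8 ✓
b·Ac²: (-512/627)·33/1024 + 43/114·25/86 = 1/12 ✓
b·A²c: 43/114·19/172 = 1/24 ✓; 4 stages ⇒ order 4.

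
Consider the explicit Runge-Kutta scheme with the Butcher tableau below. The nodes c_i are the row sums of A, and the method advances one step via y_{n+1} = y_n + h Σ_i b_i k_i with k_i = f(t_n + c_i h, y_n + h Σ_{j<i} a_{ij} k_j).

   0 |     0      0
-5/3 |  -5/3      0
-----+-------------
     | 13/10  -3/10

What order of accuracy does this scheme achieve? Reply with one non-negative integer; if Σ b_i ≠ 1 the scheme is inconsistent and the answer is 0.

b = (13/10, -3/10)
c = (0, -5/3)
Σ b_i: 13/10·1 + (-3/10)·1 = 1 ✓
b·c: (-3/10)·(-5/3) = 1/2 ✓; 2 stages ⇒ order 2.

2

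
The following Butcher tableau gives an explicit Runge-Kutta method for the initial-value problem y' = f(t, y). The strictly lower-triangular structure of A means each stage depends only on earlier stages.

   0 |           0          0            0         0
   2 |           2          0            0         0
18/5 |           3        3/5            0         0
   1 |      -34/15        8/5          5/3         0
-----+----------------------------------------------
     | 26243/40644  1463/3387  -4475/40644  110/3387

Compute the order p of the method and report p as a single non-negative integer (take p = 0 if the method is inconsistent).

b = (26243/40644, 1463/3387, -4475/40644, 110/3387)
c = (0, 2, 18/5, 1)
Ac = (0, 0, 6/5, 46/5)
Σ b_i: 26243/40644·1 + 1463/3387·1 + (-4475/40644)·1 + 110/3387·1 = 1 ✓
b·c: 1463/3387·2 + (-4475/40644)·18/5 + 110/3387·1 = 1/2 ✓
b·c²: 1463/3387·4 + (-4475/40644)·324/25 + 110/3387·1 = 1/3 ✓
b·Ac: (-4475/40644)·6/5 + 110/3387·46/5 = 1/6 ✓
b·c³: 1463/3387·8 + (-4475/40644)·5832/125 + 110/3387·1 = -9308/5645 ≠ 1/4 ⇒ order 3.
b·(c∘Ac): (-4475/40644)·108/25 + 110/3387·46/5 = -599/3387 ≠ 1/8
b·Ac²: (-4475/40644)·12/5 + 110/3387·28 = 2185/3387 ≠ 1/12
b·A²c: 110/3387·2 = 220/3387 ≠ 1/24

3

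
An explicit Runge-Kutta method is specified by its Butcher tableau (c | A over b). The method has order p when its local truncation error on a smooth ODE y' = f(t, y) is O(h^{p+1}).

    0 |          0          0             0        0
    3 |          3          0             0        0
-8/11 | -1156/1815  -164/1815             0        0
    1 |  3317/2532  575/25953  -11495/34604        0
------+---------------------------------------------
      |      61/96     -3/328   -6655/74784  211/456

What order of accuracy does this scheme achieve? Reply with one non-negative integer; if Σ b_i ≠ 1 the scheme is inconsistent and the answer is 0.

b = (61/96, -3/328, -6655/74784, 211/456)
c = (0, 3, -8/11, 1)
Ac = (0, 0, -164/605, 65/211)
Σ b_i: 61/96·1 + (-3/328)·1 + (-6655/74784)·1 + 211/456·1 = 1 ✓
b·c: (-3/328)·3 + (-6655/74784)·(-8/11) + 211/456·1 = 1/2 ✓
b·c²: (-3/328)·9 + (-6655/74784)·64/121 + 211/456·1 = 1/3 ✓
b·Ac: (-6655/74784)·(-164/605) + 211/456·65/211 = 1/6 ✓
b·c³: (-3/328)·27 + (-6655/74784)·(-512/1331) + 211/456·1 = 1/4 ✓
b·(c∘Ac): (-6655/74784)·1312/6655 + 211/456·65/211 = 1/8 ✓
b·Ac²: (-6655/74784)·(-492/605) + 211/456·5/211 = 1/12 ✓
b·A²c: 211/456·19/211 = 1/24 ✓; 4 stages ⇒ order 4.

4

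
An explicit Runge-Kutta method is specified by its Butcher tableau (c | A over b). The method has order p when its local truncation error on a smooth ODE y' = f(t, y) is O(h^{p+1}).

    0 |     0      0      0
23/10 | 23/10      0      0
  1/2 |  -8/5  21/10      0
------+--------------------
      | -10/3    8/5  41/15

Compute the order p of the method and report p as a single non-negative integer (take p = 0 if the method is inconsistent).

b = (-10/3, 8/5, 41/15)
c = (0, 23/10, 1/2)
Ac = (0, 0, 483/100)
Σ b_i: (-10/3)·1 + 8/5·1 + 41/15·1 = 1 ✓
b·c: 8/5·23/10 + 41/15·1/2 = 757/150 ≠ 1/2 ⇒ order 1.

1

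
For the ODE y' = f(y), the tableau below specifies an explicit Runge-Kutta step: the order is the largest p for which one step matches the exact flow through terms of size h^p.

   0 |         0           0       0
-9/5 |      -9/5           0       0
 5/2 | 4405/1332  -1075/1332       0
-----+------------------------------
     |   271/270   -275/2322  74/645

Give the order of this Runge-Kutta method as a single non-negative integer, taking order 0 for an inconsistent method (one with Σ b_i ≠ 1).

b = (271/270, -275/2322, 74/645)
c = (0, -9/5, 5/2)
Ac = (0, 0, 215/148)
Σ b_i: 271/270·1 + (-275/2322)·1 + 74/645·1 = 1 ✓
b·c: (-275/2322)·(-9/5) + 74/645·5/2 = 1/2 ✓
b·c²: (-275/2322)·81/25 + 74/645·25/4 = 1/3 ✓
b·Ac: 74/645·215/148 = 1/6 ✓; 3 stages ⇒ order 3.

3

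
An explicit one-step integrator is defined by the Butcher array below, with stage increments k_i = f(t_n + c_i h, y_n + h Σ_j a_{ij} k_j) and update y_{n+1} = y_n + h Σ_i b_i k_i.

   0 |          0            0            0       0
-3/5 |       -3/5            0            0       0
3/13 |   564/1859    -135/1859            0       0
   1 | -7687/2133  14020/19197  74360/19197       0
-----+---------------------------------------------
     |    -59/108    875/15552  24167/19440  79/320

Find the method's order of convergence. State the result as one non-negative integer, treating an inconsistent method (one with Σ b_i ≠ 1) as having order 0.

4

b = (-59/108, 875/15552, 24167/19440, 79/320)
c = (0, -3/5, 3/13, 1)
Ac = (0, 0, 81/1859, 36/79)
Σ b_i: (-59/108)·1 + 875/15552·1 + 24167/19440·1 + 79/320·1 = 1 ✓
b·c: 875/15552·(-3/5) + 24167/19440·3/13 + 79/320·1 = 1/2 ✓
b·c²: 875/15552·9/25 + 24167/19440·9/169 + 79/320·1 = 1/3 ✓
b·Ac: 24167/19440·81/1859 + 79/320·36/79 = 1/6 ✓
b·c³: 875/15552·(-27/125) + 24167/19440·27/2197 + 79/320·1 = 1/4 ✓
b·(c∘Ac): 24167/19440·243/24167 + 79/320·36/79 = 1/8 ✓
b·Ac²: 24167/19440·(-243/9295) + 79/320·556/1185 = 1/12 ✓
b·A²c: 79/320·40/237 = 1/24 ✓; 4 stages ⇒ order 4.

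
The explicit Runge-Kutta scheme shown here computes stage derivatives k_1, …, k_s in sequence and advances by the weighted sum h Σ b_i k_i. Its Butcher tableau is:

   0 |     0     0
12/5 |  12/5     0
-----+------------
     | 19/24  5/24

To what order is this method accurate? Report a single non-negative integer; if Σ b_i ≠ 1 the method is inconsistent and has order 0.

2

b = (19/24, 5/24)
c = (0, 12/5)
Σ b_i: 19/24·1 + 5/24·1 = 1 ✓
b·c: 5/24·12/5 = 1/2 ✓; 2 stages ⇒ order 2.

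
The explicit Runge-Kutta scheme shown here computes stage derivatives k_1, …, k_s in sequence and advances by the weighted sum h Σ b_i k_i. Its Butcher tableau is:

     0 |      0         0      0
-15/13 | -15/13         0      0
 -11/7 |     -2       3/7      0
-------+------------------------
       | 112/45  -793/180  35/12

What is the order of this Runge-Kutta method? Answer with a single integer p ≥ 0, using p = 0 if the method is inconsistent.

2

b = (112/45, -793/180, 35/12)
c = (0, -15/13, -11/7)
Ac = (0, 0, -45/91)
Σ b_i: 112/45·1 + (-793/180)·1 + 35/12·1 = 1 ✓
b·c: (-793/180)·(-15/13) + 35/12·(-11/7) = 1/2 ✓
b·c²: (-793/180)·225/169 + 35/12·121/49 = 365/273 ≠ 1/3 ⇒ order 2.
b·Ac: 35/12·(-45/91) = -75/52 ≠ 1/6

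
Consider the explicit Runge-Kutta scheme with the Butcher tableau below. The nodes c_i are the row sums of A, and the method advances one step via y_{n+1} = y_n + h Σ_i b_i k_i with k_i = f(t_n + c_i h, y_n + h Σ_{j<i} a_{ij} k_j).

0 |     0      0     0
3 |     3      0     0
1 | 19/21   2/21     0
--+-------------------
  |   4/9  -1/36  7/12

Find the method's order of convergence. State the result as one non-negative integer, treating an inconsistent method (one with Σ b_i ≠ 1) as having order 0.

3

b = (4/9, -1/36, 7/12)
c = (0, 3, 1)
Ac = (0, 0, 2/7)
Σ b_i: 4/9·1 + (-1/36)·1 + 7/12·1 = 1 ✓
b·c: (-1/36)·3 + 7/12·1 = 1/2 ✓
b·c²: (-1/36)·9 + 7/12·1 = 1/3 ✓
b·Ac: 7/12·2/7 = 1/6 ✓; 3 stages ⇒ order 3.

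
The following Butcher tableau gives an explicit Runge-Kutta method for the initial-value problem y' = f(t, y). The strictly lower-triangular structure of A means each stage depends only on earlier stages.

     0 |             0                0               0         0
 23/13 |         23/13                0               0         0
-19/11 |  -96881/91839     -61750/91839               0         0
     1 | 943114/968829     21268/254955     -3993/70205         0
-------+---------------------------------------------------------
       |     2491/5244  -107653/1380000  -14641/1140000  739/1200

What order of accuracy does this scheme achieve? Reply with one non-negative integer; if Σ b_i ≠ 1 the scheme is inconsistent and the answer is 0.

4

b = (2491/5244, -107653/1380000, -14641/1140000, 739/1200)
c = (0, 23/13, -19/11, 1)
Ac = (0, 0, -4750/3993, 545/2217)
Σ b_i: 2491/5244·1 + (-107653/1380000)·1 + (-14641/1140000)·1 + 739/1200·1 = 1 ✓
b·c: (-107653/1380000)·23/13 + (-14641/1140000)·(-19/11) + 739/1200·1 = 1/2 ✓
b·c²: (-107653/1380000)·529/169 + (-14641/1140000)·361/121 + 739/1200·1 = 1/3 ✓
b·Ac: (-14641/1140000)·(-4750/3993) + 739/1200·545/2217 = 1/6 ✓
b·c³: (-107653/1380000)·12167/2197 + (-14641/1140000)·(-6859/1331) + 739/1200·1 = 1/4 ✓
b·(c∘Ac): (-14641/1140000)·90250/43923 + 739/1200·545/2217 = 1/8 ✓
b·Ac²: (-14641/1140000)·(-109250/51909) + 739/1200·2635/28821 = 1/12 ✓
b·A²c: 739/1200·50/739 = 1/24 ✓; 4 stages ⇒ order 4.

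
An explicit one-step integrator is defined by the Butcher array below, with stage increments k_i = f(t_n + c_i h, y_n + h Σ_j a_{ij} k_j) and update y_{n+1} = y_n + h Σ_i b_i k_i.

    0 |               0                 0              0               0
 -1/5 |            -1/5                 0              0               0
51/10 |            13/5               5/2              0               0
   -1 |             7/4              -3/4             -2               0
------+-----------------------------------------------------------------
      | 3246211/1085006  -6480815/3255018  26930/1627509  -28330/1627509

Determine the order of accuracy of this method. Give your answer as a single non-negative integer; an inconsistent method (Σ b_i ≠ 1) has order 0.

b = (3246211/1085006, -6480815/3255018, 26930/1627509, -28330/1627509)
c = (0, -1/5, 51/10, -1)
Ac = (0, 0, -1/2, -201/20)
Σ b_i: 3246211/1085006·1 + (-6480815/3255018)·1 + 26930/1627509·1 + (-28330/1627509)·1 = 1 ✓
b·c: (-6480815/3255018)·(-1/5) + 26930/1627509·51/10 + (-28330/1627509)·(-1) = 1/2 ✓
b·c²: (-6480815/3255018)·1/25 + 26930/1627509·2601/100 + (-28330/1627509)·1 = 1/3 ✓
b·Ac: 26930/1627509·(-1/2) + (-28330/1627509)·(-201/20) = 1/6 ✓
b·c³: (-6480815/3255018)·(-1/125) + 26930/1627509·132651/1000 + (-28330/1627509)·(-1) = 120884823/54250300 ≠ 1/4 ⇒ order 3.
b·(c∘Ac): 26930/1627509·(-51/20) + (-28330/1627509)·201/20 = -117796/542503 ≠ 1/8
b·Ac²: 26930/1627509·1/10 + (-28330/1627509)·(-1041/20) = 2954539/3255018 ≠ 1/12
b·A²c: (-28330/1627509)·1 = -28330/1627509 ≠ 1/24

3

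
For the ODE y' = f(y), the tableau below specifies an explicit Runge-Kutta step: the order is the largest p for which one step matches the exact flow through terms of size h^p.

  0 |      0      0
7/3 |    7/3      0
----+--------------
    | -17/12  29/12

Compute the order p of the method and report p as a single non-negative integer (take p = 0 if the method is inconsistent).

b = (-17/12, 29/12)
c = (0, 7/3)
Σ b_i: (-17/12)·1 + 29/12·1 = 1 ✓
b·c: 29/12·7/3 = 203/36 ≠ 1/2 ⇒ order 1.

1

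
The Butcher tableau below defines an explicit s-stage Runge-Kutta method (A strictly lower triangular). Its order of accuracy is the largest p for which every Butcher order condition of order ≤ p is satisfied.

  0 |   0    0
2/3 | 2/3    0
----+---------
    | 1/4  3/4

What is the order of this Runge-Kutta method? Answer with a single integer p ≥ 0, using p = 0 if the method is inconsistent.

2

b = (1/4, 3/4)
c = (0, 2/3)
Σ b_i: 1/4·1 + 3/4·1 = 1 ✓
b·c: 3/4·2/3 = 1/2 ✓; 2 stages ⇒ order 2.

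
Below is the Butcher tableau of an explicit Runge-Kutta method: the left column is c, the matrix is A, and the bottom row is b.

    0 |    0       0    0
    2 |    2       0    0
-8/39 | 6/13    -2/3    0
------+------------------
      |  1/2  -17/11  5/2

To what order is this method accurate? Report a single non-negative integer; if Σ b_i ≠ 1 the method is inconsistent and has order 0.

b = (1/2, -17/11, 5/2)
c = (0, 2, -8/39)
Ac = (0, 0, -4/3)
Σ b_i: 1/2·1 + (-17/11)·1 + 5/2·1 = 16/11 ≠ 1 ⇒ order 0.

0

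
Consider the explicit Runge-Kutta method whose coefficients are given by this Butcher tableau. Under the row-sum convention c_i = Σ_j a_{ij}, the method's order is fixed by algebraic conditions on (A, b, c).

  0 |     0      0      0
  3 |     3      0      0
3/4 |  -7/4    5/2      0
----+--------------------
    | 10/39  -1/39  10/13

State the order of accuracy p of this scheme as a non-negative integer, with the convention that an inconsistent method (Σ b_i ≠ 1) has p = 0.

2

b = (10/39, -1/39, 10/13)
c = (0, 3, 3/4)
Ac = (0, 0, 15/2)
Σ b_i: 10/39·1 + (-1/39)·1 + 10/13·1 = 1 ✓
b·c: (-1/39)·3 + 10/13·3/4 = 1/2 ✓
b·c²: (-1/39)·9 + 10/13·9/16 = 21/104 ≠ 1/3 ⇒ order 2.
b·Ac: 10/13·15/2 = 75/13 ≠ 1/6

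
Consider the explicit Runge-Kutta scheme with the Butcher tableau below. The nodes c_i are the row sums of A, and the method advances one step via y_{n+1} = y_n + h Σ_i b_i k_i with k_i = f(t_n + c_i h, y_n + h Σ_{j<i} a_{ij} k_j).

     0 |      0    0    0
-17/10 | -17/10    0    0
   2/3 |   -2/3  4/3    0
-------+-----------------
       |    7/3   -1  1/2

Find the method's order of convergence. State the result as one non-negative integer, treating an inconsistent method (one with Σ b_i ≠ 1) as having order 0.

0

b = (7/3, -1, 1/2)
c = (0, -17/10, 2/3)
Ac = (0, 0, -34/15)
Σ b_i: 7/3·1 + (-1)·1 + 1/2·1 = 11/6 ≠ 1 ⇒ order 0.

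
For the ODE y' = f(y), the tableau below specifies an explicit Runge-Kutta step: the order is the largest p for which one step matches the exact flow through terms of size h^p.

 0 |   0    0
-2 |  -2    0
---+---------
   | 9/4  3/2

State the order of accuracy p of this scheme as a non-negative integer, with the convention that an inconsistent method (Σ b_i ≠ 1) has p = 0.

b = (9/4, 3/2)
c = (0, -2)
Σ b_i: 9/4·1 + 3/2·1 = 15/4 ≠ 1 ⇒ order 0.

0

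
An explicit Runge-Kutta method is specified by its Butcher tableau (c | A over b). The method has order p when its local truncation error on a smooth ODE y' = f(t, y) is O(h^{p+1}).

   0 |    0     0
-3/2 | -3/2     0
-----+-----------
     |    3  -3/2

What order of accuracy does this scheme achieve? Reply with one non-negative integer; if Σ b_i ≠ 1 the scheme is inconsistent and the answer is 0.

b = (3, -3/2)
c = (0, -3/2)
Σ b_i: 3·1 + (-3/2)·1 = 3/2 ≠ 1 ⇒ order 0.

0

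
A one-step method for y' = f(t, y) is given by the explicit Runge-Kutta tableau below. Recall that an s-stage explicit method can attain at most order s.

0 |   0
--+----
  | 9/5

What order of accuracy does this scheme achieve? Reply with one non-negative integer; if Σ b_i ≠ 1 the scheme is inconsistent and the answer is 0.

0

b = (9/5)
c = (0)
Σ b_i: 9/5·1 = 9/5 ≠ 1 ⇒ order 0.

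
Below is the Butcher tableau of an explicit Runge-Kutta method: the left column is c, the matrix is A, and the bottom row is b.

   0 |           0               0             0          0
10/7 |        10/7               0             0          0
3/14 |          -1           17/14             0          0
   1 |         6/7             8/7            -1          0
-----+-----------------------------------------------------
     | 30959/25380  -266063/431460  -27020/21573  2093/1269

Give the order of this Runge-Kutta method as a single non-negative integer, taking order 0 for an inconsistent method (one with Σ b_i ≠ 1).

b = (30959/25380, -266063/431460, -27020/21573, 2093/1269)
c = (0, 10/7, 3/14, 1)
Ac = (0, 0, 85/49, 139/98)
Σ b_i: 30959/25380·1 + (-266063/431460)·1 + (-27020/21573)·1 + 2093/1269·1 = 1 ✓
b·c: (-266063/431460)·10/7 + (-27020/21573)·3/14 + 2093/1269·1 = 1/2 ✓
b·c²: (-266063/431460)·100/49 + (-27020/21573)·9/196 + 2093/1269·1 = 1/3 ✓
b·Ac: (-27020/21573)·85/49 + 2093/1269·139/98 = 1/6 ✓
b·c³: (-266063/431460)·1000/343 + (-27020/21573)·27/2744 + 2093/1269·1 = -6667/41454 ≠ 1/4 ⇒ order 3.
b·(c∘Ac): (-27020/21573)·255/686 + 2093/1269·139/98 = 233027/124362 ≠ 1/8
b·Ac²: (-27020/21573)·850/343 + 2093/1269·3137/1372 = 1129/1692 ≠ 1/12
b·A²c: 2093/1269·(-85/49) = -25415/8883 ≠ 1/24

3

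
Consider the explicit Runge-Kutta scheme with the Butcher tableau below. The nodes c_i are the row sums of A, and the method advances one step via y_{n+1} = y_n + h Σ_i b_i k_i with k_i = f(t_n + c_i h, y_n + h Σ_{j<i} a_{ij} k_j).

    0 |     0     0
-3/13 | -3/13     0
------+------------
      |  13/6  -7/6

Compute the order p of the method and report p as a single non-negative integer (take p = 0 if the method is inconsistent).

1

b = (13/6, -7/6)
c = (0, -3/13)
Σ b_i: 13/6·1 + (-7/6)·1 = 1 ✓
b·c: (-7/6)·(-3/13) = 7/26 ≠ 1/2 ⇒ order 1.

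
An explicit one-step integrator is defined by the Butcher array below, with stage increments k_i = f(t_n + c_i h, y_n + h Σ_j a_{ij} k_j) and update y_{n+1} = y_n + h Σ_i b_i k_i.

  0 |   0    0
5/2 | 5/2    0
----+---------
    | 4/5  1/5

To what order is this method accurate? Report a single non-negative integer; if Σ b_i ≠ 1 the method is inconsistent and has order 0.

b = (4/5, 1/5)
c = (0, 5/2)
Σ b_i: 4/5·1 + 1/5·1 = 1 ✓
b·c: 1/5·5/2 = 1/2 ✓; 2 stages ⇒ order 2.

2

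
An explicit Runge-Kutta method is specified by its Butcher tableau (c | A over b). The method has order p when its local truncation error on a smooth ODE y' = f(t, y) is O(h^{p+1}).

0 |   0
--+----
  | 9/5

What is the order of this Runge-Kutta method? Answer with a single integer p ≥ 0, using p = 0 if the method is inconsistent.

b = (9/5)
c = (0)
Σ b_i: 9/5·1 = 9/5 ≠ 1 ⇒ order 0.

0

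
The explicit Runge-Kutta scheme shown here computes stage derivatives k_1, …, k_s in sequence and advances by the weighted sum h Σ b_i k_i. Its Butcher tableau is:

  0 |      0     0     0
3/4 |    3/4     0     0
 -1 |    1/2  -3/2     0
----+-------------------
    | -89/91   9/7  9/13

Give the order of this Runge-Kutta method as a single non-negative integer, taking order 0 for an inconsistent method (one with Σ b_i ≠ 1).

1

b = (-89/91, 9/7, 9/13)
c = (0, 3/4, -1)
Ac = (0, 0, -9/8)
Σ b_i: (-89/91)·1 + 9/7·1 + 9/13·1 = 1 ✓
b·c: 9/7·3/4 + 9/13·(-1) = 99/364 ≠ 1/2 ⇒ order 1.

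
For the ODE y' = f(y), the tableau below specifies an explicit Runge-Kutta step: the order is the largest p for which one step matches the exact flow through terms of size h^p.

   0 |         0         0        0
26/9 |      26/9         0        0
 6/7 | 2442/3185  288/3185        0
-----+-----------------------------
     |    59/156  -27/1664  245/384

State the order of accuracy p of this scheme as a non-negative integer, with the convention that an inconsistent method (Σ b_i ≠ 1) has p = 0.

3

b = (59/156, -27/1664, 245/384)
c = (0, 26/9, 6/7)
Ac = (0, 0, 64/245)
Σ b_i: 59/156·1 + (-27/1664)·1 + 245/384·1 = 1 ✓
b·c: (-27/1664)·26/9 + 245/384·6/7 = 1/2 ✓
b·c²: (-27/1664)·676/81 + 245/384·36/49 = 1/3 ✓
b·Ac: 245/384·64/245 = 1/6 ✓; 3 stages ⇒ order 3.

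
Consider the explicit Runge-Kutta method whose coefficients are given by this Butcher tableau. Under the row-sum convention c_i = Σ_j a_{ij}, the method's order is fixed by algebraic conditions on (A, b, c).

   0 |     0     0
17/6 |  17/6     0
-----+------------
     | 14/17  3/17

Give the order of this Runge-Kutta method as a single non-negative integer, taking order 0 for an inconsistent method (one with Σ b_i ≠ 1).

2

b = (14/17, 3/17)
c = (0, 17/6)
Σ b_i: 14/17·1 + 3/17·1 = 1 ✓
b·c: 3/17·17/6 = 1/2 ✓; 2 stages ⇒ order 2.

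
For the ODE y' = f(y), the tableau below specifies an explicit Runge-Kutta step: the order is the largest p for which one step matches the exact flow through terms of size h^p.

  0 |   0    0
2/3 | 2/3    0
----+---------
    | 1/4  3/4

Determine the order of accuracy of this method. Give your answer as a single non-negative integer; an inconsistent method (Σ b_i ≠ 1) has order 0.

b = (1/4, 3/4)
c = (0, 2/3)
Σ b_i: 1/4·1 + 3/4·1 = 1 ✓
b·c: 3/4·2/3 = 1/2 ✓; 2 stages ⇒ order 2.

2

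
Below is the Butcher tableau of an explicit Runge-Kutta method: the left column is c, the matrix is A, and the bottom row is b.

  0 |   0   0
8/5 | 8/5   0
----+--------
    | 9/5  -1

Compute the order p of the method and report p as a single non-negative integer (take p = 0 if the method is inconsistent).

b = (9/5, -1)
c = (0, 8/5)
Σ b_i: 9/5·1 + (-1)·1 = 4/5 ≠ 1 ⇒ order 0.

0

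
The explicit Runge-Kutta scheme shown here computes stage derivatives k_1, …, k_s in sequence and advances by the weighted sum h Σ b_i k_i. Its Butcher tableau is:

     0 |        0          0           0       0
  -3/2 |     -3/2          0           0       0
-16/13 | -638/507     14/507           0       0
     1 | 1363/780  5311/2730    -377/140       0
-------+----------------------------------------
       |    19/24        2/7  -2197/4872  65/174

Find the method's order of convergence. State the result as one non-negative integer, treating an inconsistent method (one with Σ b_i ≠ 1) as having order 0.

b = (19/24, 2/7, -2197/4872, 65/174)
c = (0, -3/2, -16/13, 1)
Ac = (0, 0, -7/169, 103/260)
Σ b_i: 19/24·1 + 2/7·1 + (-2197/4872)·1 + 65/174·1 = 1 ✓
b·c: 2/7·(-3/2) + (-2197/4872)·(-16/13) + 65/174·1 = 1/2 ✓
b·c²: 2/7·9/4 + (-2197/4872)·256/169 + 65/174·1 = 1/3 ✓
b·Ac: (-2197/4872)·(-7/169) + 65/174·103/260 = 1/6 ✓
b·c³: 2/7·(-27/8) + (-2197/4872)·(-4096/2197) + 65/174·1 = 1/4 ✓
b·(c∘Ac): (-2197/4872)·112/2197 + 65/174·103/260 = 1/8 ✓
b·Ac²: (-2197/4872)·21/338 + 65/174·31/104 = 1/12 ✓
b·A²c: 65/174·29/260 = 1/24 ✓; 4 stages ⇒ order 4.

4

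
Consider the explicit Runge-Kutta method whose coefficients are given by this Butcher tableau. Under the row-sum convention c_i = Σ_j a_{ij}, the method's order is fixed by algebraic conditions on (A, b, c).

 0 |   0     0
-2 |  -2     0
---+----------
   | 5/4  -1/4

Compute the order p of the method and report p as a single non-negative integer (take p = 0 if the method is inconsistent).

2

b = (5/4, -1/4)
c = (0, -2)
Σ b_i: 5/4·1 + (-1/4)·1 = 1 ✓
b·c: (-1/4)·(-2) = 1/2 ✓; 2 stages ⇒ order 2.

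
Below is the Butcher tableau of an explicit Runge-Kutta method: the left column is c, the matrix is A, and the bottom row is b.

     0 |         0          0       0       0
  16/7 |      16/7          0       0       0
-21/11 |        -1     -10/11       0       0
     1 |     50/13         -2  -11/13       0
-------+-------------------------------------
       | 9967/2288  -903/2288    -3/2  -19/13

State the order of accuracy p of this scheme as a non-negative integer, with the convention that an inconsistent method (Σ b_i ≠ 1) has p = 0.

2

b = (9967/2288, -903/2288, -3/2, -19/13)
c = (0, 16/7, -21/11, 1)
Ac = (0, 0, -160/77, -269/91)
Σ b_i: 9967/2288·1 + (-903/2288)·1 + (-3/2)·1 + (-19/13)·1 = 1 ✓
b·c: (-903/2288)·16/7 + (-3/2)·(-21/11) + (-19/13)·1 = 1/2 ✓
b·c²: (-903/2288)·256/49 + (-3/2)·441/121 + (-19/13)·1 = -197987/22022 ≠ 1/3 ⇒ order 2.
b·Ac: (-3/2)·(-160/77) + (-19/13)·(-269/91) = 96781/13013 ≠ 1/6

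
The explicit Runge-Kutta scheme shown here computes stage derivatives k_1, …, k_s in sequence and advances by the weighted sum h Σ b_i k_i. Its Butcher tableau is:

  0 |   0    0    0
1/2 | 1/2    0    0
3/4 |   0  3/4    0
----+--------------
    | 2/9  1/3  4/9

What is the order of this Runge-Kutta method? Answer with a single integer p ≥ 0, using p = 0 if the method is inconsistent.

3

b = (2/9, 1/3, 4/9)
c = (0, 1/2, 3/4)
Ac = (0, 0, 3/8)
Σ b_i: 2/9·1 + 1/3·1 + 4/9·1 = 1 ✓
b·c: 1/3·1/2 + 4/9·3/4 = 1/2 ✓
b·c²: 1/3·1/4 + 4/9·9/16 = 1/3 ✓
b·Ac: 4/9·3/8 = 1/6 ✓; 3 stages ⇒ order 3.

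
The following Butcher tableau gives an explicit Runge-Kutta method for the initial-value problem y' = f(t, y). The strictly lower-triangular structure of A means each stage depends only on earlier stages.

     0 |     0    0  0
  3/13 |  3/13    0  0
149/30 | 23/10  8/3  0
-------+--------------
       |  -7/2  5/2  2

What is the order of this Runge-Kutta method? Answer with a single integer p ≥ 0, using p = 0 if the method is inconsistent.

1

b = (-7/2, 5/2, 2)
c = (0, 3/13, 149/30)
Ac = (0, 0, 8/13)
Σ b_i: (-7/2)·1 + 5/2·1 + 2·1 = 1 ✓
b·c: 5/2·3/13 + 2·149/30 = 4099/390 ≠ 1/2 ⇒ order 1.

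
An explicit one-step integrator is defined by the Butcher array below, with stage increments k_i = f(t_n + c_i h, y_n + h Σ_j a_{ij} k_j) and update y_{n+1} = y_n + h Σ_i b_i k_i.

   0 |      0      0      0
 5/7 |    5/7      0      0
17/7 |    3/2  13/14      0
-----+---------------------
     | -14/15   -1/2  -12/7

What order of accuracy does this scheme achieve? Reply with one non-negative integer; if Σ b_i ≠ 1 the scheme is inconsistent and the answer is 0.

b = (-14/15, -1/2, -12/7)
c = (0, 5/7, 17/7)
Ac = (0, 0, 65/98)
Σ b_i: (-14/15)·1 + (-1/2)·1 + (-12/7)·1 = -661/210 ≠ 1 ⇒ order 0.

0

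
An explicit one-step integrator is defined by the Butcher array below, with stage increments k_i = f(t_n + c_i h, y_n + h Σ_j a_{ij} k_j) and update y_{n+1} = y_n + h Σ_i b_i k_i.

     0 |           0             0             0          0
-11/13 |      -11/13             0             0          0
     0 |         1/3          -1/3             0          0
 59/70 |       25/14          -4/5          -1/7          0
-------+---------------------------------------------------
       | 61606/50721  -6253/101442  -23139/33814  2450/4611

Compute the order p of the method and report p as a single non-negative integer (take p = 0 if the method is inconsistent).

b = (61606/50721, -6253/101442, -23139/33814, 2450/4611)
c = (0, -11/13, 0, 59/70)
Ac = (0, 0, 11/39, 44/65)
Σ b_i: 61606/50721·1 + (-6253/101442)·1 + (-23139/33814)·1 + 2450/4611·1 = 1 ✓
b·c: (-6253/101442)·(-11/13) + 2450/4611·59/70 = 1/2 ✓
b·c²: (-6253/101442)·121/169 + 2450/4611·3481/4900 = 1/3 ✓
b·Ac: (-23139/33814)·11/39 + 2450/4611·44/65 = 1/6 ✓
b·c³: (-6253/101442)·(-1331/2197) + 2450/4611·205379/343000 = 647/1820 ≠ 1/4 ⇒ order 3.
b·(c∘Ac): 2450/4611·1298/2275 = 18172/59943 ≠ 1/8
b·Ac²: (-23139/33814)·(-121/507) + 2450/4611·(-484/845) = -11/78 ≠ 1/12
b·A²c: 2450/4611·(-11/273) = -3850/179829 ≠ 1/24

3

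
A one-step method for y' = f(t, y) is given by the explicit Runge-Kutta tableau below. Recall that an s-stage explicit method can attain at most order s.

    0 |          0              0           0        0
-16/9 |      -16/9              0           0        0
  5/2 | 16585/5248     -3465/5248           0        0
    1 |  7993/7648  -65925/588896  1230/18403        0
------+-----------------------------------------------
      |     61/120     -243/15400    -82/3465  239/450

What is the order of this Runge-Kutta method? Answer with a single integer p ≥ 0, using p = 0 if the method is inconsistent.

b = (61/120, -243/15400, -82/3465, 239/450)
c = (0, -16/9, 5/2, 1)
Ac = (0, 0, 385/328, 175/478)
Σ b_i: 61/120·1 + (-243/15400)·1 + (-82/3465)·1 + 239/450·1 = 1 ✓
b·c: (-243/15400)·(-16/9) + (-82/3465)·5/2 + 239/450·1 = 1/2 ✓
b·c²: (-243/15400)·256/81 + (-82/3465)·25/4 + 239/450·1 = 1/3 ✓
b·Ac: (-82/3465)·385/328 + 239/450·175/478 = 1/6 ✓
b·c³: (-243/15400)·(-4096/729) + (-82/3465)·125/8 + 239/450·1 = 1/4 ✓
b·(c∘Ac): (-82/3465)·1925/656 + 239/450·175/478 = 1/8 ✓
b·Ac²: (-82/3465)·(-770/369) + 239/450·275/4302 = 1/12 ✓
b·A²c: 239/450·75/956 = 1/24 ✓; 4 stages ⇒ order 4.

4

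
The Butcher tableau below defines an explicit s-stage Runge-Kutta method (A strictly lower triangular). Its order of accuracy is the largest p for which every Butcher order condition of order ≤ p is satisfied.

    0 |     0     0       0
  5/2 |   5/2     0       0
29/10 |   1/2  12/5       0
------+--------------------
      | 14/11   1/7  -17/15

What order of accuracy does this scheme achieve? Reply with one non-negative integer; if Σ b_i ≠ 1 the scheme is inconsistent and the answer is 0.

b = (14/11, 1/7, -17/15)
c = (0, 5/2, 29/10)
Ac = (0, 0, 6)
Σ b_i: 14/11·1 + 1/7·1 + (-17/15)·1 = 326/1155 ≠ 1 ⇒ order 0.

0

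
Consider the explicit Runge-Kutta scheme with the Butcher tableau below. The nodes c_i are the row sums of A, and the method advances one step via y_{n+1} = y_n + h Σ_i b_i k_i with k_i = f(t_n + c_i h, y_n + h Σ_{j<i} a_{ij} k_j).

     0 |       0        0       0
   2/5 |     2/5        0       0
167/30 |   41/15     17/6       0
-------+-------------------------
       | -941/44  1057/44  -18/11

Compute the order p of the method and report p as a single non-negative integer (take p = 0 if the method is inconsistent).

b = (-941/44, 1057/44, -18/11)
c = (0, 2/5, 167/30)
Ac = (0, 0, 17/15)
Σ b_i: (-941/44)·1 + 1057/44·1 + (-18/11)·1 = 1 ✓
b·c: 1057/44·2/5 + (-18/11)·167/30 = 1/2 ✓
b·c²: 1057/44·4/25 + (-18/11)·27889/900 = -1031/22 ≠ 1/3 ⇒ order 2.
b·Ac: (-18/11)·17/15 = -102/55 ≠ 1/6

2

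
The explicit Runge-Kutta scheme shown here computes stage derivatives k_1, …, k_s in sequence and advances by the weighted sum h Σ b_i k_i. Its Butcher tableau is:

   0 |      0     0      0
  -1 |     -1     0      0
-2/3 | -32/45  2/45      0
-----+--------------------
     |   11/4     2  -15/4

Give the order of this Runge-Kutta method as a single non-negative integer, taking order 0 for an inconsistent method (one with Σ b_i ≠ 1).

b = (11/4, 2, -15/4)
c = (0, -1, -2/3)
Ac = (0, 0, -2/45)
Σ b_i: 11/4·1 + 2·1 + (-15/4)·1 = 1 ✓
b·c: 2·(-1) + (-15/4)·(-2/3) = 1/2 ✓
b·c²: 2·1 + (-15/4)·4/9 = 1/3 ✓
b·Ac: (-15/4)·(-2/45) = 1/6 ✓; 3 stages ⇒ order 3.

3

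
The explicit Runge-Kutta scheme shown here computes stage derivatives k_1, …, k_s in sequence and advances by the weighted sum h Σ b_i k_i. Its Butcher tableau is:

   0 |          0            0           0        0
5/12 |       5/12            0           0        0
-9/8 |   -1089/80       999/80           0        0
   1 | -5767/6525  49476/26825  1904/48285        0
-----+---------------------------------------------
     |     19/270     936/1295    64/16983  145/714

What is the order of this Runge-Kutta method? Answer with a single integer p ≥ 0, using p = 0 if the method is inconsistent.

b = (19/270, 936/1295, 64/16983, 145/714)
c = (0, 5/12, -9/8, 1)
Ac = (0, 0, 333/64, 21/29)
Σ b_i: 19/270·1 + 936/1295·1 + 64/16983·1 + 145/714·1 = 1 ✓
b·c: 936/1295·5/12 + 64/16983·(-9/8) + 145/714·1 = 1/2 ✓
b·c²: 936/1295·25/144 + 64/16983·81/64 + 145/714·1 = 1/3 ✓
b·Ac: 64/16983·333/64 + 145/714·21/29 = 1/6 ✓
b·c³: 936/1295·125/1728 + 64/16983·(-729/512) + 145/714·1 = 1/4 ✓
b·(c∘Ac): 64/16983·(-2997/512) + 145/714·21/29 = 1/8 ✓
b·Ac²: 64/16983·555/256 + 145/714·161/435 = 1/12 ✓
b·A²c: 145/714·119/580 = 1/24 ✓; 4 stages ⇒ order 4.

4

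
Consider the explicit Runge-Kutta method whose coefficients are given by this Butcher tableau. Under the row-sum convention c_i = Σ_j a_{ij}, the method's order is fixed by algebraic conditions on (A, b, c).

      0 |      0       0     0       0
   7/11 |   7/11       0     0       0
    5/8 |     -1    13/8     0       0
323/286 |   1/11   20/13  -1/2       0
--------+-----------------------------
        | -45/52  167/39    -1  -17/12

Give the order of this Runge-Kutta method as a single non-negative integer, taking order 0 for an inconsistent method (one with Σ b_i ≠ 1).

b = (-45/52, 167/39, -1, -17/12)
c = (0, 7/11, 5/8, 323/286)
Ac = (0, 0, 91/88, 1525/2288)
Σ b_i: (-45/52)·1 + 167/39·1 + (-1)·1 + (-17/12)·1 = 1 ✓
b·c: 167/39·7/11 + (-1)·5/8 + (-17/12)·323/286 = 1/2 ✓
b·c²: 167/39·49/121 + (-1)·25/64 + (-17/12)·104329/81796 = -606597/1308736 ≠ 1/3 ⇒ order 2.
b·Ac: (-1)·91/88 + (-17/12)·1525/2288 = -54317/27456 ≠ 1/6

2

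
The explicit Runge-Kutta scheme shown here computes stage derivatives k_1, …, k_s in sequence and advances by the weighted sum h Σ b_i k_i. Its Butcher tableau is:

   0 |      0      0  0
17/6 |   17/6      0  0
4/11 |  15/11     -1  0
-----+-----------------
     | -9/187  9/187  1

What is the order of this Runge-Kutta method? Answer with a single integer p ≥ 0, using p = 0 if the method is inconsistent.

b = (-9/187, 9/187, 1)
c = (0, 17/6, 4/11)
Ac = (0, 0, -17/6)
Σ b_i: (-9/187)·1 + 9/187·1 + 1·1 = 1 ✓
b·c: 9/187·17/6 + 1·4/11 = 1/2 ✓
b·c²: 9/187·289/36 + 1·16/121 = 251/484 ≠ 1/3 ⇒ order 2.
b·Ac: 1·(-17/6) = -17/6 ≠ 1/6

2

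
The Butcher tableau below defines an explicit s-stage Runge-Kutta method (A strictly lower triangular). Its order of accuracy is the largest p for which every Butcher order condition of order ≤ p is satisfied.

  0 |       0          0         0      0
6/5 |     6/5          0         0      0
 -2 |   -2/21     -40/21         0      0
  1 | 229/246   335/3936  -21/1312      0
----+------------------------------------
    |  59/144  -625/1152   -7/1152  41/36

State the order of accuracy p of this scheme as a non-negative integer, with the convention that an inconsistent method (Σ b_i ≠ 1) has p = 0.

b = (59/144, -625/1152, -7/1152, 41/36)
c = (0, 6/5, -2, 1)
Ac = (0, 0, -16/7, 11/82)
Σ b_i: 59/144·1 + (-625/1152)·1 + (-7/1152)·1 + 41/36·1 = 1 ✓
b·c: (-625/1152)·6/5 + (-7/1152)·(-2) + 41/36·1 = 1/2 ✓
b·c²: (-625/1152)·36/25 + (-7/1152)·4 + 41/36·1 = 1/3 ✓
b·Ac: (-7/1152)·(-16/7) + 41/36·11/82 = 1/6 ✓
b·c³: (-625/1152)·216/125 + (-7/1152)·(-8) + 41/36·1 = 1/4 ✓
b·(c∘Ac): (-7/1152)·32/7 + 41/36·11/82 = 1/8 ✓
b·Ac²: (-7/1152)·(-96/35) + 41/36·12/205 = 1/12 ✓
b·A²c: 41/36·3/82 = 1/24 ✓; 4 stages ⇒ order 4.

4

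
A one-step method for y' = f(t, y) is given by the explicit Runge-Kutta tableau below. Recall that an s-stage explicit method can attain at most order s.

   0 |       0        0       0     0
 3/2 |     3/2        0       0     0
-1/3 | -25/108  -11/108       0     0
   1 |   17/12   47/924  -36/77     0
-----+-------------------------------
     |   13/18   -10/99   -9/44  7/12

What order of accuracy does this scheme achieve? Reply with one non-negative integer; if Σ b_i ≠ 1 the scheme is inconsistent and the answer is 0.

4

b = (13/18, -10/99, -9/44, 7/12)
c = (0, 3/2, -1/3, 1)
Ac = (0, 0, -11/72, 13/56)
Σ b_i: 13/18·1 + (-10/99)·1 + (-9/44)·1 + 7/12·1 = 1 ✓
b·c: (-10/99)·3/2 + (-9/44)·(-1/3) + 7/12·1 = 1/2 ✓
b·c²: (-10/99)·9/4 + (-9/44)·1/9 + 7/12·1 = 1/3 ✓
b·Ac: (-9/44)·(-11/72) + 7/12·13/56 = 1/6 ✓
b·c³: (-10/99)·27/8 + (-9/44)·(-1/27) + 7/12·1 = 1/4 ✓
b·(c∘Ac): (-9/44)·11/216 + 7/12·13/56 = 1/8 ✓
b·Ac²: (-9/44)·(-11/48) + 7/12·1/16 = 1/12 ✓
b·A²c: 7/12·1/14 = 1/24 ✓; 4 stages ⇒ order 4.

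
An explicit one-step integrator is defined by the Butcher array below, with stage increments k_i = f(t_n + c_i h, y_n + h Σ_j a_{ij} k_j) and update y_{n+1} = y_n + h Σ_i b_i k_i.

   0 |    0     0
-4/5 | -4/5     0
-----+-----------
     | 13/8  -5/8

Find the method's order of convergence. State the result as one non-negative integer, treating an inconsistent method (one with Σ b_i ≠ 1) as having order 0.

2

b = (13/8, -5/8)
c = (0, -4/5)
Σ b_i: 13/8·1 + (-5/8)·1 = 1 ✓
b·c: (-5/8)·(-4/5) = 1/2 ✓; 2 stages ⇒ order 2.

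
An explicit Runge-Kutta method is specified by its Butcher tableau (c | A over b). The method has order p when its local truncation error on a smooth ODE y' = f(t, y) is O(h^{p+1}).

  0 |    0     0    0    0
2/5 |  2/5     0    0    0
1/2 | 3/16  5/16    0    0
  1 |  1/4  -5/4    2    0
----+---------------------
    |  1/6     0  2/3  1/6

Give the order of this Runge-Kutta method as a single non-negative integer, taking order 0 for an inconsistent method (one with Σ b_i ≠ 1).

b = (1/6, 0, 2/3, 1/6)
c = (0, 2/5, 1/2, 1)
Ac = (0, 0, 1/8, 1/2)
Σ b_i: 1/6·1 + 2/3·1 + 1/6·1 = 1 ✓
b·c: 2/3·1/2 + 1/6·1 = 1/2 ✓
b·c²: 2/3·1/4 + 1/6·1 = 1/3 ✓
b·Ac: 2/3·1/8 + 1/6·1/2 = 1/6 ✓
b·c³: 2/3·1/8 + 1/6·1 = 1/4 ✓
b·(c∘Ac): 2/3·1/16 + 1/6·1/2 = 1/8 ✓
b·Ac²: 2/3·1/20 + 1/6·3/10 = 1/12 ✓
b·A²c: 1/6·1/4 = 1/24 ✓; 4 stages ⇒ order 4.

4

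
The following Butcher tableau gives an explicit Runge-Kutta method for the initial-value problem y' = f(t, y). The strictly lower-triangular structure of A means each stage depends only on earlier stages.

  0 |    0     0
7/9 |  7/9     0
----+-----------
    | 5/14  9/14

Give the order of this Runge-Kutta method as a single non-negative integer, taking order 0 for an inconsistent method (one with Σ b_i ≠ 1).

2

b = (5/14, 9/14)
c = (0, 7/9)
Σ b_i: 5/14·1 + 9/14·1 = 1 ✓
b·c: 9/14·7/9 = 1/2 ✓; 2 stages ⇒ order 2.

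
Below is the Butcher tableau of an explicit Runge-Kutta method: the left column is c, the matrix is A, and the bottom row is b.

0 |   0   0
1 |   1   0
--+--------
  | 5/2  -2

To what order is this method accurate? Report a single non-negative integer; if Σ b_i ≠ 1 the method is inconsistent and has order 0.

b = (5/2, -2)
c = (0, 1)
Σ b_i: 5/2·1 + (-2)·1 = 1/2 ≠ 1 ⇒ order 0.

0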